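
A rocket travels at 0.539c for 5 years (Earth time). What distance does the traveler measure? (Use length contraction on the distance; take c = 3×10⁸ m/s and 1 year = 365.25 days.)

Earth distance: d = v × t = 0.539c × 5 yr = 2.551×10¹⁶ m
γ = 1.187
d' = d/γ = 2.551×10¹⁶/1.187 = 2.149×10¹⁶ m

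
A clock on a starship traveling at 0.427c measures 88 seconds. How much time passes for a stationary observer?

Proper time Δt₀ = 88 seconds
γ = 1/√(1 - 0.427²) = 1.1059
Δt = γΔt₀ = 1.1059 × 88 = 97.32 seconds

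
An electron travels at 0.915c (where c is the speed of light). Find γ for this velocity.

v/c = 0.915, so (v/c)² = 0.837225
1 - (v/c)² = 0.162775
γ = 1/√(0.162775) = 2.479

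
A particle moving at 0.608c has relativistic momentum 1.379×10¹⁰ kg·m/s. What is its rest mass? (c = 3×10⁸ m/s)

γ = 1/√(1 - 0.608²) = 1.25955
v = 0.608 × 3×10⁸ = 1.824×10⁸ m/s
m = p/(γv) = 1.379×10¹⁰/(1.25955 × 1.824×10⁸) = 60.02 kg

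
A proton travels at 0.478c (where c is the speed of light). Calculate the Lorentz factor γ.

v/c = 0.478, so (v/c)² = 0.228484
1 - (v/c)² = 0.771516
γ = 1/√(0.771516) = 1.138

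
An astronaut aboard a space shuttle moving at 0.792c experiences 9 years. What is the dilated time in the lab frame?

Proper time Δt₀ = 9 years
γ = 1/√(1 - 0.792²) = 1.638
Δt = γΔt₀ = 1.638 × 9 = 14.74 years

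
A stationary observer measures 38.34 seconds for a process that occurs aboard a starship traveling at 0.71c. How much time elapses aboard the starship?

Dilated time Δt = 38.34 seconds
γ = 1/√(1 - 0.71²) = 1.420
Δt₀ = Δt/γ = 38.34/1.420 = 27.00 seconds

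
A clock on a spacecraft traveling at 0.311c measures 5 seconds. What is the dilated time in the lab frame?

Proper time Δt₀ = 5 seconds
γ = 1/√(1 - 0.311²) = 1.0522
Δt = γΔt₀ = 1.0522 × 5 = 5.261 seconds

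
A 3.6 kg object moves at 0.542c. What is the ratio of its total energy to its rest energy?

E = γmc², E₀ = mc²
E/E₀ = γ = 1/√(1 - 0.542²) = 1.190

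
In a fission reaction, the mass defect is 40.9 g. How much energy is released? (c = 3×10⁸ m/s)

Convert mass defect: Δm = 40.9 g = 0.0409 kg
E = Δm·c² = 0.0409 × (3×10⁸)²
= 0.0409 × 9×10¹⁶ = 3.681×10¹⁵ J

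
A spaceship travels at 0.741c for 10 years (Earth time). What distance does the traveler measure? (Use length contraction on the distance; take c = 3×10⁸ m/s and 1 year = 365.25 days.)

Earth distance: d = v × t = 0.741c × 10 yr = 7.015×10¹⁶ m
γ = 1.489
d' = d/γ = 7.015×10¹⁶/1.489 = 4.711×10¹⁶ m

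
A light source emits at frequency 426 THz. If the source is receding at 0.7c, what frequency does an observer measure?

β = v/c = 0.7
(1-β)/(1+β) = 0.3/1.7 = 0.1765
Doppler factor = √(0.1765) = 0.4201
f_obs = 426 × 0.4201 = 179.0 THz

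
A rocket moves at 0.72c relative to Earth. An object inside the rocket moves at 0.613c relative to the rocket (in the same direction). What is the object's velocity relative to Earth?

u = (u' + v)/(1 + u'v/c²)
Numerator: 0.613 + 0.72 = 1.333
Denominator: 1 + 0.44136 = 1.44136
u = 1.333/1.44136 = 0.9248c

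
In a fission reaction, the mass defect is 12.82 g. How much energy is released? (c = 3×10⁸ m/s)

Convert mass defect: Δm = 12.82 g = 0.01282 kg
E = Δm·c² = 0.01282 × (3×10⁸)²
= 0.01282 × 9×10¹⁶ = 1.154×10¹⁵ J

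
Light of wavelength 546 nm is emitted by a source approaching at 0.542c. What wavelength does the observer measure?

β = 0.542
Wavelength Doppler factor = √(0.458/1.542) = √(0.2970) = 0.5450
λ_obs = 546 × 0.5450 = 297.6 nm (blueshift)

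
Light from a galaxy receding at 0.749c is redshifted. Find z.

β = 0.749
(1+β)/(1-β) = 1.749/0.251 = 6.968
√(6.968) = 2.640
z = 2.640 - 1 = 1.640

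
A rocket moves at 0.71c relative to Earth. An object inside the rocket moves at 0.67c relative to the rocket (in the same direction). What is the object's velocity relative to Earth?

u = (u' + v)/(1 + u'v/c²)
Numerator: 0.67 + 0.71 = 1.38
Denominator: 1 + 0.4757 = 1.4757
u = 1.38/1.4757 = 0.9351c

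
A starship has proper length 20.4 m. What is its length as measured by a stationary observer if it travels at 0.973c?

Proper length L₀ = 20.4 m
γ = 1/√(1 - 0.973²) = 4.333
L = L₀/γ = 20.4/4.333 = 4.708 m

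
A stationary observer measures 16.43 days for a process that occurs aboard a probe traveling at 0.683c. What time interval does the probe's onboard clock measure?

Dilated time Δt = 16.43 days
γ = 1/√(1 - 0.683²) = 1.369
Δt₀ = Δt/γ = 16.43/1.369 = 12.00 days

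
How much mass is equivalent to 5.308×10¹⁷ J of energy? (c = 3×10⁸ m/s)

From E = mc², we get m = E/c²
c² = (3×10⁸)² = 9×10¹⁶ m²/s²
m = 5.308×10¹⁷ / 9×10¹⁶ = 5.898 kg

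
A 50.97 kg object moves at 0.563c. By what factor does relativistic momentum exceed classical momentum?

p_rel = γmv, p_class = mv
Ratio = γ = 1/√(1 - 0.563²) = 1.210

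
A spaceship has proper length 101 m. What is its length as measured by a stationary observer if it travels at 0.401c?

Proper length L₀ = 101 m
γ = 1/√(1 - 0.401²) = 1.0916
L = L₀/γ = 101/1.0916 = 92.52 m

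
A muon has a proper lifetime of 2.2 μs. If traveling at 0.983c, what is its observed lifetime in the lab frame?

Proper lifetime τ₀ = 2.2 μs
γ = 1/√(1 - 0.983²) = 5.446
τ = γτ₀ = 5.446 × 2.2 μs = 11.98 μs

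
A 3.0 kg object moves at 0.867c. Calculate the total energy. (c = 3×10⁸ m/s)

γ = 1/√(1 - 0.867²) = 2.0068
mc² = 3.0 × (3×10⁸)² = 2.700×10¹⁷ J
E = γmc² = 2.0068 × 2.700×10¹⁷ = 5.418×10¹⁷ J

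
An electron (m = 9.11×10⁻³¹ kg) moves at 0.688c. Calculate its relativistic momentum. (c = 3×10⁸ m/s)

γ = 1/√(1 - 0.688²) = 1.378
v = 0.688 × 3×10⁸ = 2.064×10⁸ m/s
p = γmv = 1.378 × 9.11×10⁻³¹ × 2.064×10⁸ = 2.591×10⁻²² kg·m/s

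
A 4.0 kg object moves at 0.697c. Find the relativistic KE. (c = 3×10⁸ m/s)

γ = 1/√(1 - 0.697²) = 1.39456
γ - 1 = 0.39456
KE = (γ-1)mc² = 0.39456 × 4.0 × (3×10⁸)² = 1.420×10¹⁷ J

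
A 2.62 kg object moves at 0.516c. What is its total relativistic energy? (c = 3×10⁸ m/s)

γ = 1/√(1 - 0.516²) = 1.1674
mc² = 2.62 × (3×10⁸)² = 2.358×10¹⁷ J
E = γmc² = 1.1674 × 2.358×10¹⁷ = 2.753×10¹⁷ J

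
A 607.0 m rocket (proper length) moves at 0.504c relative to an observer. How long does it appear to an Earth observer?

Proper length L₀ = 607.0 m
γ = 1/√(1 - 0.504²) = 1.1578
L = L₀/γ = 607.0/1.1578 = 524.3 m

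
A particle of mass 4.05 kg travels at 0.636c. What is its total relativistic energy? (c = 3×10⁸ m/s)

γ = 1/√(1 - 0.636²) = 1.29586
mc² = 4.05 × (3×10⁸)² = 3.645×10¹⁷ J
E = γmc² = 1.29586 × 3.645×10¹⁷ = 4.723×10¹⁷ J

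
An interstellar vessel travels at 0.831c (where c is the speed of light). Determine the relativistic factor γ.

v/c = 0.831, so (v/c)² = 0.690561
1 - (v/c)² = 0.309439
γ = 1/√(0.309439) = 1.798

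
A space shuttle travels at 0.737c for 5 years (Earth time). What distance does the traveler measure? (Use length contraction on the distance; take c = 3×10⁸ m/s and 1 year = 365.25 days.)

Earth distance: d = v × t = 0.737c × 5 yr = 3.4887×10¹⁶ m
γ = 1.4795
d' = d/γ = 3.4887×10¹⁶/1.4795 = 2.358×10¹⁶ m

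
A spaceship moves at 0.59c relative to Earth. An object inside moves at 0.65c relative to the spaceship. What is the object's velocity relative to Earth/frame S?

u = (u' + v)/(1 + u'v/c²)
Numerator: 0.65 + 0.59 = 1.24
Denominator: 1 + 0.3835 = 1.3835
u = 1.24/1.3835 = 0.8963c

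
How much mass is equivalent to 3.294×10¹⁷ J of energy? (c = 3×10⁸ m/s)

From E = mc², we get m = E/c²
c² = (3×10⁸)² = 9×10¹⁶ m²/s²
m = 3.294×10¹⁷ / 9×10¹⁶ = 3.660 kg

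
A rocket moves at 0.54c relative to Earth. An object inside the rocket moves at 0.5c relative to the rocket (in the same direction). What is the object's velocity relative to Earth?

u = (u' + v)/(1 + u'v/c²)
Numerator: 0.5 + 0.54 = 1.04
Denominator: 1 + 0.27 = 1.27
u = 1.04/1.27 = 0.8189c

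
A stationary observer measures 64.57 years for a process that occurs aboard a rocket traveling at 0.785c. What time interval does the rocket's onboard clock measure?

Dilated time Δt = 64.57 years
γ = 1/√(1 - 0.785²) = 1.6142
Δt₀ = Δt/γ = 64.57/1.6142 = 40.00 years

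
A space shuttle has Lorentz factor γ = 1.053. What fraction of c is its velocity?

From γ = 1/√(1 - v²/c²):
1/γ² = 1/1.053² = 0.90187
v²/c² = 1 - 0.90187 = 0.09813
v/c = √(0.09813) = 0.3133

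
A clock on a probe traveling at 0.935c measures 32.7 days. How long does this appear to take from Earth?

Proper time Δt₀ = 32.7 days
γ = 1/√(1 - 0.935²) = 2.8197
Δt = γΔt₀ = 2.8197 × 32.7 = 92.20 days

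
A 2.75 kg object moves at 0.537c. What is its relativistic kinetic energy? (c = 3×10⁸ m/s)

γ = 1/√(1 - 0.537²) = 1.1854
γ - 1 = 0.1854
KE = (γ-1)mc² = 0.1854 × 2.75 × (3×10⁸)² = 4.589×10¹⁶ J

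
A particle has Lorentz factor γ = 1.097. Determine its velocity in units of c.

From γ = 1/√(1 - v²/c²):
1/γ² = 1/1.097² = 0.8310
v²/c² = 1 - 0.8310 = 0.1690
v/c = √(0.1690) = 0.4111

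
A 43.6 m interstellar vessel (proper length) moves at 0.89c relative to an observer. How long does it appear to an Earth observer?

Proper length L₀ = 43.6 m
γ = 1/√(1 - 0.89²) = 2.193
L = L₀/γ = 43.6/2.193 = 19.88 m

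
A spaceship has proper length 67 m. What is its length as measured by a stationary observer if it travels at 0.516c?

Proper length L₀ = 67 m
γ = 1/√(1 - 0.516²) = 1.1674
L = L₀/γ = 67/1.1674 = 57.39 m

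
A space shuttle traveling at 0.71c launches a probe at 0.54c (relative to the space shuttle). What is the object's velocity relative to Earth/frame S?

u = (u' + v)/(1 + u'v/c²)
Numerator: 0.54 + 0.71 = 1.25
Denominator: 1 + 0.3834 = 1.3834
u = 1.25/1.3834 = 0.9036c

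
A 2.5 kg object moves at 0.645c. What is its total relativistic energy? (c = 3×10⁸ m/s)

γ = 1/√(1 - 0.645²) = 1.3086
mc² = 2.5 × (3×10⁸)² = 2.250×10¹⁷ J
E = γmc² = 1.3086 × 2.250×10¹⁷ = 2.944×10¹⁷ J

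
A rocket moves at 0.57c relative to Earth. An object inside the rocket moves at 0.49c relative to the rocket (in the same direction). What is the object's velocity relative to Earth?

u = (u' + v)/(1 + u'v/c²)
Numerator: 0.49 + 0.57 = 1.06
Denominator: 1 + 0.2793 = 1.2793
u = 1.06/1.2793 = 0.8286c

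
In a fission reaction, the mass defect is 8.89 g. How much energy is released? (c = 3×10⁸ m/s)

Convert mass defect: Δm = 8.89 g = 0.00889 kg
E = Δm·c² = 0.00889 × (3×10⁸)²
= 0.00889 × 9×10¹⁶ = 8.001×10¹⁴ J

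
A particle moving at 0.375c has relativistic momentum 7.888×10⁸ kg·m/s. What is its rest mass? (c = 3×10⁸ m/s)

γ = 1/√(1 - 0.375²) = 1.0787
v = 0.375 × 3×10⁸ = 1.125×10⁸ m/s
m = p/(γv) = 7.888×10⁸/(1.0787 × 1.125×10⁸) = 6.500 kg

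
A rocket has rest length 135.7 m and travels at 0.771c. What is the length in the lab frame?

Proper length L₀ = 135.7 m
γ = 1/√(1 - 0.771²) = 1.5703
L = L₀/γ = 135.7/1.5703 = 86.42 m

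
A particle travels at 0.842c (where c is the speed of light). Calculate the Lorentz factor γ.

v/c = 0.842, so (v/c)² = 0.708964
1 - (v/c)² = 0.291036
γ = 1/√(0.291036) = 1.854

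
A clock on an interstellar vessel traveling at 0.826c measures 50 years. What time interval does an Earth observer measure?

Proper time Δt₀ = 50 years
γ = 1/√(1 - 0.826²) = 1.774
Δt = γΔt₀ = 1.774 × 50 = 88.70 years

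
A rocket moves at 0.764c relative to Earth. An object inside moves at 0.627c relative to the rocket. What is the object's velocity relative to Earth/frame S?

u = (u' + v)/(1 + u'v/c²)
Numerator: 0.627 + 0.764 = 1.391
Denominator: 1 + 0.479028 = 1.479028
u = 1.391/1.479028 = 0.9405c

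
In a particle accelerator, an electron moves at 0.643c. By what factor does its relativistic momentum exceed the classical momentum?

p_rel = γmv, p_class = mv
Ratio = γ = 1/√(1 - 0.643²)
= 1/√(0.586551) = 1.306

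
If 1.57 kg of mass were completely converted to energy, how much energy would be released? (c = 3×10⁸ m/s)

Using E = mc²:
c² = (3×10⁸)² = 9×10¹⁶ m²/s²
E = 1.57 × 9×10¹⁶ = 1.413×10¹⁷ J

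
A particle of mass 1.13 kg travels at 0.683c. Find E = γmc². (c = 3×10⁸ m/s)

γ = 1/√(1 - 0.683²) = 1.369
mc² = 1.13 × (3×10⁸)² = 1.017×10¹⁷ J
E = γmc² = 1.369 × 1.017×10¹⁷ = 1.392×10¹⁷ J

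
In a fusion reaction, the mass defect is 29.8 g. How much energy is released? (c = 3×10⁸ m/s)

Convert mass defect: Δm = 29.8 g = 0.0298 kg
E = Δm·c² = 0.0298 × (3×10⁸)²
= 0.0298 × 9×10¹⁶ = 2.682×10¹⁵ J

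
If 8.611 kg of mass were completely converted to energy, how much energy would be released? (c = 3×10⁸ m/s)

Using E = mc²:
c² = (3×10⁸)² = 9×10¹⁶ m²/s²
E = 8.611 × 9×10¹⁶ = 7.750×10¹⁷ J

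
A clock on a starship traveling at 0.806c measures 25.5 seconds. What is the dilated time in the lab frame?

Proper time Δt₀ = 25.5 seconds
γ = 1/√(1 - 0.806²) = 1.6894
Δt = γΔt₀ = 1.6894 × 25.5 = 43.08 seconds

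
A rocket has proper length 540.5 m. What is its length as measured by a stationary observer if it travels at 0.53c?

Proper length L₀ = 540.5 m
γ = 1/√(1 - 0.53²) = 1.17925
L = L₀/γ = 540.5/1.17925 = 458.3 m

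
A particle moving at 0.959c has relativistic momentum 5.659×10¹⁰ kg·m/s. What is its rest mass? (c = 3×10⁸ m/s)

γ = 1/√(1 - 0.959²) = 3.5285
v = 0.959 × 3×10⁸ = 2.877×10⁸ m/s
m = p/(γv) = 5.659×10¹⁰/(3.5285 × 2.877×10⁸) = 55.75 kg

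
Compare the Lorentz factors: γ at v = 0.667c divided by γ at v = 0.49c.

γ₁ = 1/√(1 - 0.667²) = 1.342
γ₂ = 1/√(1 - 0.49²) = 1.147
γ₁/γ₂ = 1.342/1.147 = 1.170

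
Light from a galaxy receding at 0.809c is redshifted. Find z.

β = 0.809
(1+β)/(1-β) = 1.809/0.191 = 9.4712
√(9.4712) = 3.078
z = 3.078 - 1 = 2.078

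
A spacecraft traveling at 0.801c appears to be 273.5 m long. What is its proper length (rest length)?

Contracted length L = 273.5 m
γ = 1/√(1 - 0.801²) = 1.6704
L₀ = γL = 1.6704 × 273.5 = 456.9 m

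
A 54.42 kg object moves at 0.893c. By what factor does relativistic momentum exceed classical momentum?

p_rel = γmv, p_class = mv
Ratio = γ = 1/√(1 - 0.893²) = 2.222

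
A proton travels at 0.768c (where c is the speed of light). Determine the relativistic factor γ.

v/c = 0.768, so (v/c)² = 0.589824
1 - (v/c)² = 0.410176
γ = 1/√(0.410176) = 1.561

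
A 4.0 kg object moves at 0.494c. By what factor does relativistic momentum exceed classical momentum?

p_rel = γmv, p_class = mv
Ratio = γ = 1/√(1 - 0.494²) = 1.150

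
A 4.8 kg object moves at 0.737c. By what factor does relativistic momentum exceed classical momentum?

p_rel = γmv, p_class = mv
Ratio = γ = 1/√(1 - 0.737²) = 1.480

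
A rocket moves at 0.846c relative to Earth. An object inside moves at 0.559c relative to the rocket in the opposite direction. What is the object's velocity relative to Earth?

Object's velocity in rocket frame is u' = -0.559c
u = (u' + v)/(1 + u'v/c²) = (v - 0.559)/(1 - 0.559·v/c²)
Numerator: 0.846 - 0.559 = 0.287
Denominator: 1 - 0.472914 = 0.527086
u = 0.287/0.527086 = 0.5445c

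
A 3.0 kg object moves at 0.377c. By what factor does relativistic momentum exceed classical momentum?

p_rel = γmv, p_class = mv
Ratio = γ = 1/√(1 - 0.377²) = 1.080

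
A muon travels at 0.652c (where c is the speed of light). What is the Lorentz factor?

v/c = 0.652, so (v/c)² = 0.425104
1 - (v/c)² = 0.574896
γ = 1/√(0.574896) = 1.319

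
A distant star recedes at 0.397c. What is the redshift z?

β = 0.397
(1+β)/(1-β) = 1.397/0.603 = 2.3167
√(2.3167) = 1.5221
z = 1.5221 - 1 = 0.5221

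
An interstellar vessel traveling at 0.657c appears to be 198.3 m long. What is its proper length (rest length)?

Contracted length L = 198.3 m
γ = 1/√(1 - 0.657²) = 1.3265
L₀ = γL = 1.3265 × 198.3 = 263.0 m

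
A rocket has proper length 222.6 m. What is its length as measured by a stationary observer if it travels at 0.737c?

Proper length L₀ = 222.6 m
γ = 1/√(1 - 0.737²) = 1.4795
L = L₀/γ = 222.6/1.4795 = 150.5 m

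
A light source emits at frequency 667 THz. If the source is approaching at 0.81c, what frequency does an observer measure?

β = v/c = 0.81
(1+β)/(1-β) = 1.81/0.19 = 9.5263
Doppler factor = √(9.5263) = 3.0865
f_obs = 667 × 3.0865 = 2059 THz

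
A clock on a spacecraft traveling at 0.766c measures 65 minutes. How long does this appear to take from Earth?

Proper time Δt₀ = 65 minutes
γ = 1/√(1 - 0.766²) = 1.556
Δt = γΔt₀ = 1.556 × 65 = 101.1 minutes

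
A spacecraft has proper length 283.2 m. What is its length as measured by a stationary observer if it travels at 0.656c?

Proper length L₀ = 283.2 m
γ = 1/√(1 - 0.656²) = 1.325
L = L₀/γ = 283.2/1.325 = 213.7 m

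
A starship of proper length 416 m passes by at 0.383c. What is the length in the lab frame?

Proper length L₀ = 416 m
γ = 1/√(1 - 0.383²) = 1.0825
L = L₀/γ = 416/1.0825 = 384.3 m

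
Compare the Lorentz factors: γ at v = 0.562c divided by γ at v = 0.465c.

γ₁ = 1/√(1 - 0.562²) = 1.209
γ₂ = 1/√(1 - 0.465²) = 1.130
γ₁/γ₂ = 1.209/1.130 = 1.070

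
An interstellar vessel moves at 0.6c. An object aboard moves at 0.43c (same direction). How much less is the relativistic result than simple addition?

Classical: u' + v = 0.43 + 0.6 = 1.03c
Relativistic: u = (0.43 + 0.6)/(1 + 0.258) = 1.03/1.258 = 0.8188c
Difference: 1.03 - 0.8188 = 0.2112c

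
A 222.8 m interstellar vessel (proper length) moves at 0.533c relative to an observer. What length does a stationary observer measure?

Proper length L₀ = 222.8 m
γ = 1/√(1 - 0.533²) = 1.182
L = L₀/γ = 222.8/1.182 = 188.5 m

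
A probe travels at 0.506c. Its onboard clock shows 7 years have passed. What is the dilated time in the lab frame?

Proper time Δt₀ = 7 years
γ = 1/√(1 - 0.506²) = 1.1594
Δt = γΔt₀ = 1.1594 × 7 = 8.116 years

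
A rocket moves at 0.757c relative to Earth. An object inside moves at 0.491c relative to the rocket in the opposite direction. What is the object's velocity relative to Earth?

Object's velocity in rocket frame is u' = -0.491c
u = (u' + v)/(1 + u'v/c²) = (v - 0.491)/(1 - 0.491·v/c²)
Numerator: 0.757 - 0.491 = 0.266
Denominator: 1 - 0.371687 = 0.628313
u = 0.266/0.628313 = 0.4234c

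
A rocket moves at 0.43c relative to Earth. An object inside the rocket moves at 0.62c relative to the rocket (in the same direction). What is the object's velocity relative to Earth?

u = (u' + v)/(1 + u'v/c²)
Numerator: 0.62 + 0.43 = 1.05
Denominator: 1 + 0.2666 = 1.2666
u = 1.05/1.2666 = 0.8290c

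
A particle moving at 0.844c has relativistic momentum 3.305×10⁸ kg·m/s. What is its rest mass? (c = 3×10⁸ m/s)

γ = 1/√(1 - 0.844²) = 1.8645
v = 0.844 × 3×10⁸ = 2.532×10⁸ m/s
m = p/(γv) = 3.305×10⁸/(1.8645 × 2.532×10⁸) = 0.7001 kg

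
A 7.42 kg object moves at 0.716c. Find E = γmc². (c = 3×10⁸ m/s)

γ = 1/√(1 - 0.716²) = 1.4325
mc² = 7.42 × (3×10⁸)² = 6.678×10¹⁷ J
E = γmc² = 1.4325 × 6.678×10¹⁷ = 9.566×10¹⁷ J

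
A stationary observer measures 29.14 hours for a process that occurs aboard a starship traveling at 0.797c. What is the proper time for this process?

Dilated time Δt = 29.14 hours
γ = 1/√(1 - 0.797²) = 1.656
Δt₀ = Δt/γ = 29.14/1.656 = 17.60 hours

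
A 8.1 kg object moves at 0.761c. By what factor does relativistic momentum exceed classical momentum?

p_rel = γmv, p_class = mv
Ratio = γ = 1/√(1 - 0.761²) = 1.541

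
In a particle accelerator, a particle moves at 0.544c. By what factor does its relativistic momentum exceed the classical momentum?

p_rel = γmv, p_class = mv
Ratio = γ = 1/√(1 - 0.544²)
= 1/√(0.704064) = 1.192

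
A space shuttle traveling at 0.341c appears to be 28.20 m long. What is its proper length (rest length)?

Contracted length L = 28.20 m
γ = 1/√(1 - 0.341²) = 1.064
L₀ = γL = 1.064 × 28.20 = 30.00 m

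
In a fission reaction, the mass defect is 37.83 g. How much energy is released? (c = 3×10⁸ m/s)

Convert mass defect: Δm = 37.83 g = 0.03783 kg
E = Δm·c² = 0.03783 × (3×10⁸)²
= 0.03783 × 9×10¹⁶ = 3.405×10¹⁵ J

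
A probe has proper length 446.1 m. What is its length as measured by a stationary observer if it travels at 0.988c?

Proper length L₀ = 446.1 m
γ = 1/√(1 - 0.988²) = 6.4744
L = L₀/γ = 446.1/6.4744 = 68.90 m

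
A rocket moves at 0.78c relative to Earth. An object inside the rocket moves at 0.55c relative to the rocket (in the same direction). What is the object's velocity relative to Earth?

u = (u' + v)/(1 + u'v/c²)
Numerator: 0.55 + 0.78 = 1.33
Denominator: 1 + 0.429 = 1.429
u = 1.33/1.429 = 0.9307c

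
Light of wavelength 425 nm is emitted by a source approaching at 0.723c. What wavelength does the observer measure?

β = 0.723
Wavelength Doppler factor = √(0.277/1.723) = √(0.1608) = 0.4010
λ_obs = 425 × 0.4010 = 170.4 nm (blueshift)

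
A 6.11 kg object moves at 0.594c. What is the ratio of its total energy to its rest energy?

E = γmc², E₀ = mc²
E/E₀ = γ = 1/√(1 - 0.594²) = 1.243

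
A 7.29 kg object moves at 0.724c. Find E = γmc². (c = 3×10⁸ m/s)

γ = 1/√(1 - 0.724²) = 1.4497
mc² = 7.29 × (3×10⁸)² = 6.561×10¹⁷ J
E = γmc² = 1.4497 × 6.561×10¹⁷ = 9.511×10¹⁷ J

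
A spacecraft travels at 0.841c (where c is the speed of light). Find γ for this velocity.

v/c = 0.841, so (v/c)² = 0.707281
1 - (v/c)² = 0.292719
γ = 1/√(0.292719) = 1.848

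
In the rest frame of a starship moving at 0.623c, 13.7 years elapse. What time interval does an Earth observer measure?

Proper time Δt₀ = 13.7 years
γ = 1/√(1 - 0.623²) = 1.278
Δt = γΔt₀ = 1.278 × 13.7 = 17.51 years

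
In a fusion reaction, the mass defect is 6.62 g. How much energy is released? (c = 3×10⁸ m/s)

Convert mass defect: Δm = 6.62 g = 0.00662 kg
E = Δm·c² = 0.00662 × (3×10⁸)²
= 0.00662 × 9×10¹⁶ = 5.958×10¹⁴ J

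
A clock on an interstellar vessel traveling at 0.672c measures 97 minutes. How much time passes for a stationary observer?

Proper time Δt₀ = 97 minutes
γ = 1/√(1 - 0.672²) = 1.350
Δt = γΔt₀ = 1.350 × 97 = 131.0 minutes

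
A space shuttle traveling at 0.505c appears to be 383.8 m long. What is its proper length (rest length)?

Contracted length L = 383.8 m
γ = 1/√(1 - 0.505²) = 1.1586
L₀ = γL = 1.1586 × 383.8 = 444.7 m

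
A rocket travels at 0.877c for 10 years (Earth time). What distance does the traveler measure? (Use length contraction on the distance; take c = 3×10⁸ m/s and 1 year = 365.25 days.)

Earth distance: d = v × t = 0.877c × 10 yr = 8.3028×10¹⁶ m
γ = 2.0812
d' = d/γ = 8.3028×10¹⁶/2.0812 = 3.989×10¹⁶ m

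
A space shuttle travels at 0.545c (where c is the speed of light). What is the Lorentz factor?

v/c = 0.545, so (v/c)² = 0.297025
1 - (v/c)² = 0.702975
γ = 1/√(0.702975) = 1.193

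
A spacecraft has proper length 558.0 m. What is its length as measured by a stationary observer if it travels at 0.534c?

Proper length L₀ = 558.0 m
γ = 1/√(1 - 0.534²) = 1.1828
L = L₀/γ = 558.0/1.1828 = 471.8 m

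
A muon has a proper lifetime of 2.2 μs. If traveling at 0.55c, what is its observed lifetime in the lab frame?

Proper lifetime τ₀ = 2.2 μs
γ = 1/√(1 - 0.55²) = 1.1974
τ = γτ₀ = 1.1974 × 2.2 μs = 2.634 μs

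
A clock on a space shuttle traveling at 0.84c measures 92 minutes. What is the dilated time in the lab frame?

Proper time Δt₀ = 92 minutes
γ = 1/√(1 - 0.84²) = 1.843
Δt = γΔt₀ = 1.843 × 92 = 169.6 minutes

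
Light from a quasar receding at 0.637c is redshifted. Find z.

β = 0.637
(1+β)/(1-β) = 1.637/0.363 = 4.510
√(4.510) = 2.124
z = 2.124 - 1 = 1.124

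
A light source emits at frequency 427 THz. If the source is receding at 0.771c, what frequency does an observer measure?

β = v/c = 0.771
(1-β)/(1+β) = 0.229/1.771 = 0.1293
Doppler factor = √(0.1293) = 0.3596
f_obs = 427 × 0.3596 = 153.5 THz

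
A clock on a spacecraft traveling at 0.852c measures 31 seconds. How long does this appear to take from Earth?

Proper time Δt₀ = 31 seconds
γ = 1/√(1 - 0.852²) = 1.910
Δt = γΔt₀ = 1.910 × 31 = 59.21 seconds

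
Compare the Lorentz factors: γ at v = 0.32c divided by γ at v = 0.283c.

γ₁ = 1/√(1 - 0.32²) = 1.056
γ₂ = 1/√(1 - 0.283²) = 1.043
γ₁/γ₂ = 1.056/1.043 = 1.012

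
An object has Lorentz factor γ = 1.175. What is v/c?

From γ = 1/√(1 - v²/c²):
1/γ² = 1/1.175² = 0.7243
v²/c² = 1 - 0.7243 = 0.2757
v/c = √(0.2757) = 0.5251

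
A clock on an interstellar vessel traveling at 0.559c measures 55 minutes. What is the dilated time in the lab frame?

Proper time Δt₀ = 55 minutes
γ = 1/√(1 - 0.559²) = 1.206
Δt = γΔt₀ = 1.206 × 55 = 66.33 minutes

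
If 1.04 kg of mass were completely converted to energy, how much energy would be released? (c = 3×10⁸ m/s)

Using E = mc²:
c² = (3×10⁸)² = 9×10¹⁶ m²/s²
E = 1.04 × 9×10¹⁶ = 9.360×10¹⁶ J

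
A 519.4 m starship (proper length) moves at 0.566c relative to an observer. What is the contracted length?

Proper length L₀ = 519.4 m
γ = 1/√(1 - 0.566²) = 1.213
L = L₀/γ = 519.4/1.213 = 428.2 m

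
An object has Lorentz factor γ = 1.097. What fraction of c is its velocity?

From γ = 1/√(1 - v²/c²):
1/γ² = 1/1.097² = 0.8310
v²/c² = 1 - 0.8310 = 0.1690
v/c = √(0.1690) = 0.4111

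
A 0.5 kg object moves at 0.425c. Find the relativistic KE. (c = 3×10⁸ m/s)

γ = 1/√(1 - 0.425²) = 1.10474
γ - 1 = 0.10474
KE = (γ-1)mc² = 0.10474 × 0.5 × (3×10⁸)² = 4.713×10¹⁵ J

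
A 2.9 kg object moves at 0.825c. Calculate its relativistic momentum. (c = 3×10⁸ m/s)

γ = 1/√(1 - 0.825²) = 1.769
v = 0.825 × 3×10⁸ = 2.475×10⁸ m/s
p = γmv = 1.769 × 2.9 × 2.475×10⁸ = 1.270×10⁹ kg·m/s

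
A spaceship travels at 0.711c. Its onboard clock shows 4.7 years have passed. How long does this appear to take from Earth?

Proper time Δt₀ = 4.7 years
γ = 1/√(1 - 0.711²) = 1.4221
Δt = γΔt₀ = 1.4221 × 4.7 = 6.684 years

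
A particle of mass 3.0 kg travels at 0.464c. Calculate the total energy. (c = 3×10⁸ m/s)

γ = 1/√(1 - 0.464²) = 1.129
mc² = 3.0 × (3×10⁸)² = 2.700×10¹⁷ J
E = γmc² = 1.129 × 2.700×10¹⁷ = 3.048×10¹⁷ J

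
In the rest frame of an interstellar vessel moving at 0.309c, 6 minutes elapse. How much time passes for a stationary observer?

Proper time Δt₀ = 6 minutes
γ = 1/√(1 - 0.309²) = 1.0515
Δt = γΔt₀ = 1.0515 × 6 = 6.309 minutes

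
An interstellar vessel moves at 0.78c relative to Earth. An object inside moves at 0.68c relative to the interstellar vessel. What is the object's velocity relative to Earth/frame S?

u = (u' + v)/(1 + u'v/c²)
Numerator: 0.68 + 0.78 = 1.46
Denominator: 1 + 0.5304 = 1.5304
u = 1.46/1.5304 = 0.9540c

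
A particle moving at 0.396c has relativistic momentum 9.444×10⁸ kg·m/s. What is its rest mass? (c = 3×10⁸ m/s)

γ = 1/√(1 - 0.396²) = 1.089
v = 0.396 × 3×10⁸ = 1.188×10⁸ m/s
m = p/(γv) = 9.444×10⁸/(1.089 × 1.188×10⁸) = 7.300 kg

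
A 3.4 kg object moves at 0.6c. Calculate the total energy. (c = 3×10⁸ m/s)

γ = 1/√(1 - 0.6²) = 1.250
mc² = 3.4 × (3×10⁸)² = 3.060×10¹⁷ J
E = γmc² = 1.250 × 3.060×10¹⁷ = 3.825×10¹⁷ J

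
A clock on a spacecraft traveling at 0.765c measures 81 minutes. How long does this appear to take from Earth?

Proper time Δt₀ = 81 minutes
γ = 1/√(1 - 0.765²) = 1.553
Δt = γΔt₀ = 1.553 × 81 = 125.8 minutes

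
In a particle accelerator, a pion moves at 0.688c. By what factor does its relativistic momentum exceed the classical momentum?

p_rel = γmv, p_class = mv
Ratio = γ = 1/√(1 - 0.688²)
= 1/√(0.526656) = 1.378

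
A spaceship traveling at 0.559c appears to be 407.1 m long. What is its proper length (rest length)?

Contracted length L = 407.1 m
γ = 1/√(1 - 0.559²) = 1.206
L₀ = γL = 1.206 × 407.1 = 491.0 m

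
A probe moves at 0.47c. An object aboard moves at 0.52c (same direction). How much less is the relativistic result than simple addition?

Classical: u' + v = 0.52 + 0.47 = 0.99c
Relativistic: u = (0.52 + 0.47)/(1 + 0.2444) = 0.99/1.2444 = 0.7956c
Difference: 0.99 - 0.7956 = 0.1944c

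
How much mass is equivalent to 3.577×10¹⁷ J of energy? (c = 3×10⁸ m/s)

From E = mc², we get m = E/c²
c² = (3×10⁸)² = 9×10¹⁶ m²/s²
m = 3.577×10¹⁷ / 9×10¹⁶ = 3.974 kg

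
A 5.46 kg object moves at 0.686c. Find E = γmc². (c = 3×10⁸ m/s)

γ = 1/√(1 - 0.686²) = 1.3744
mc² = 5.46 × (3×10⁸)² = 4.914×10¹⁷ J
E = γmc² = 1.3744 × 4.914×10¹⁷ = 6.754×10¹⁷ J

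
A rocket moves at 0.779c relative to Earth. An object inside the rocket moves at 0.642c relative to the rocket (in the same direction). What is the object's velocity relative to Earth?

u = (u' + v)/(1 + u'v/c²)
Numerator: 0.642 + 0.779 = 1.421
Denominator: 1 + 0.500118 = 1.500118
u = 1.421/1.500118 = 0.9473c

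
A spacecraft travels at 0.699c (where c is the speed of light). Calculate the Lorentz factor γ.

v/c = 0.699, so (v/c)² = 0.488601
1 - (v/c)² = 0.511399
γ = 1/√(0.511399) = 1.398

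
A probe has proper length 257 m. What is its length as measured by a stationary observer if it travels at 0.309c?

Proper length L₀ = 257 m
γ = 1/√(1 - 0.309²) = 1.0515
L = L₀/γ = 257/1.0515 = 244.4 m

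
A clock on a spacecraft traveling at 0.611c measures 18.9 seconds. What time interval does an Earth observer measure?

Proper time Δt₀ = 18.9 seconds
γ = 1/√(1 - 0.611²) = 1.263
Δt = γΔt₀ = 1.263 × 18.9 = 23.87 seconds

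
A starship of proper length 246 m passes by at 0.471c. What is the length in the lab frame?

Proper length L₀ = 246 m
γ = 1/√(1 - 0.471²) = 1.1336
L = L₀/γ = 246/1.1336 = 217.0 m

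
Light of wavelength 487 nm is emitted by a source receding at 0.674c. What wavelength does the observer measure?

β = 0.674
Wavelength Doppler factor = √(1.674/0.326) = √(5.135) = 2.266
λ_obs = 487 × 2.266 = 1104 nm (redshift)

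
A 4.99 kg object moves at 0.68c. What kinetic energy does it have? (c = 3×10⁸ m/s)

γ = 1/√(1 - 0.68²) = 1.3639
γ - 1 = 0.3639
KE = (γ-1)mc² = 0.3639 × 4.99 × (3×10⁸)² = 1.634×10¹⁷ J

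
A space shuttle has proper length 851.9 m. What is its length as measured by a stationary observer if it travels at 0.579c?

Proper length L₀ = 851.9 m
γ = 1/√(1 - 0.579²) = 1.2265
L = L₀/γ = 851.9/1.2265 = 694.6 m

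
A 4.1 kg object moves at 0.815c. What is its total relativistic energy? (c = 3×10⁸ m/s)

γ = 1/√(1 - 0.815²) = 1.7257
mc² = 4.1 × (3×10⁸)² = 3.690×10¹⁷ J
E = γmc² = 1.7257 × 3.690×10¹⁷ = 6.368×10¹⁷ J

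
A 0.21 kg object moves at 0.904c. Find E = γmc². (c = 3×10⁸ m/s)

γ = 1/√(1 - 0.904²) = 2.339
mc² = 0.21 × (3×10⁸)² = 1.890×10¹⁶ J
E = γmc² = 2.339 × 1.890×10¹⁶ = 4.421×10¹⁶ J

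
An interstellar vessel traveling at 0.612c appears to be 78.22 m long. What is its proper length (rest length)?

Contracted length L = 78.22 m
γ = 1/√(1 - 0.612²) = 1.26445
L₀ = γL = 1.26445 × 78.22 = 98.91 m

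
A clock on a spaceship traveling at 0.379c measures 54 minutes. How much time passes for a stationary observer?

Proper time Δt₀ = 54 minutes
γ = 1/√(1 - 0.379²) = 1.0806
Δt = γΔt₀ = 1.0806 × 54 = 58.35 minutes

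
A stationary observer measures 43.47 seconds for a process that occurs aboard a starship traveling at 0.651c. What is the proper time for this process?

Dilated time Δt = 43.47 seconds
γ = 1/√(1 - 0.651²) = 1.3174
Δt₀ = Δt/γ = 43.47/1.3174 = 33.00 seconds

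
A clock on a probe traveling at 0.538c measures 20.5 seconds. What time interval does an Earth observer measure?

Proper time Δt₀ = 20.5 seconds
γ = 1/√(1 - 0.538²) = 1.1863
Δt = γΔt₀ = 1.1863 × 20.5 = 24.32 seconds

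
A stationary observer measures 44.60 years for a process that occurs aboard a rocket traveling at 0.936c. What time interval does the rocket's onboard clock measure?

Dilated time Δt = 44.60 years
γ = 1/√(1 - 0.936²) = 2.841
Δt₀ = Δt/γ = 44.60/2.841 = 15.70 years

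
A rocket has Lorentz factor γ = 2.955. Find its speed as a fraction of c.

From γ = 1/√(1 - v²/c²):
1/γ² = 1/2.955² = 0.1145
v²/c² = 1 - 0.1145 = 0.8855
v/c = √(0.8855) = 0.9410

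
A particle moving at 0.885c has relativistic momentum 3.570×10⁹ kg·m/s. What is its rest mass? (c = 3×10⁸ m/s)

γ = 1/√(1 - 0.885²) = 2.148
v = 0.885 × 3×10⁸ = 2.655×10⁸ m/s
m = p/(γv) = 3.570×10⁹/(2.148 × 2.655×10⁸) = 6.260 kg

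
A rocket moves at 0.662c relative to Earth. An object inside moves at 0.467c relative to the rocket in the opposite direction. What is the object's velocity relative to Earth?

Object's velocity in rocket frame is u' = -0.467c
u = (u' + v)/(1 + u'v/c²) = (v - 0.467)/(1 - 0.467·v/c²)
Numerator: 0.662 - 0.467 = 0.195
Denominator: 1 - 0.309154 = 0.690846
u = 0.195/0.690846 = 0.2823c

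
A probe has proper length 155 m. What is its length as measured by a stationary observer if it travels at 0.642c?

Proper length L₀ = 155 m
γ = 1/√(1 - 0.642²) = 1.3043
L = L₀/γ = 155/1.3043 = 118.8 m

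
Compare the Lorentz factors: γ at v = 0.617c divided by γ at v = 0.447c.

γ₁ = 1/√(1 - 0.617²) = 1.271
γ₂ = 1/√(1 - 0.447²) = 1.118
γ₁/γ₂ = 1.271/1.118 = 1.137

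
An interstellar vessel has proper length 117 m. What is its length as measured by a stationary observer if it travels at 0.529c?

Proper length L₀ = 117 m
γ = 1/√(1 - 0.529²) = 1.1784
L = L₀/γ = 117/1.1784 = 99.29 m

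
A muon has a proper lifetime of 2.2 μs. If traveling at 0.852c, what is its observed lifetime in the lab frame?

Proper lifetime τ₀ = 2.2 μs
γ = 1/√(1 - 0.852²) = 1.910
τ = γτ₀ = 1.910 × 2.2 μs = 4.202 μs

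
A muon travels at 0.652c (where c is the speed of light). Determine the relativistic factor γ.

v/c = 0.652, so (v/c)² = 0.425104
1 - (v/c)² = 0.574896
γ = 1/√(0.574896) = 1.319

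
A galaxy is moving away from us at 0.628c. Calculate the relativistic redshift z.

β = 0.628
(1+β)/(1-β) = 1.628/0.372 = 4.376
√(4.376) = 2.092
z = 2.092 - 1 = 1.092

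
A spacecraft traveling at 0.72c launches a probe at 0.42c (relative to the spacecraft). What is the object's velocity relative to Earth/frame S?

u = (u' + v)/(1 + u'v/c²)
Numerator: 0.42 + 0.72 = 1.14
Denominator: 1 + 0.3024 = 1.3024
u = 1.14/1.3024 = 0.8753c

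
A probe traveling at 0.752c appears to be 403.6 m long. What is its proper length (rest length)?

Contracted length L = 403.6 m
γ = 1/√(1 - 0.752²) = 1.517
L₀ = γL = 1.517 × 403.6 = 612.3 m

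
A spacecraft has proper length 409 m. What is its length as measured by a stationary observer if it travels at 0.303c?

Proper length L₀ = 409 m
γ = 1/√(1 - 0.303²) = 1.0493
L = L₀/γ = 409/1.0493 = 389.8 m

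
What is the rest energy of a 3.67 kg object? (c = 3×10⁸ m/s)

c² = (3×10⁸)² = 9.000×10¹⁶ m²/s²
E₀ = mc² = 3.67 × 9.000×10¹⁶ = 3.303×10¹⁷ J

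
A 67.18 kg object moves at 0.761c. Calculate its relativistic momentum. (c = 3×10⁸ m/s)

γ = 1/√(1 - 0.761²) = 1.5414
v = 0.761 × 3×10⁸ = 2.283×10⁸ m/s
p = γmv = 1.5414 × 67.18 × 2.283×10⁸ = 2.364×10¹⁰ kg·m/s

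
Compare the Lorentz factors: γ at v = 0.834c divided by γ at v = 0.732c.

γ₁ = 1/√(1 - 0.834²) = 1.8124
γ₂ = 1/√(1 - 0.732²) = 1.4678
γ₁/γ₂ = 1.8124/1.4678 = 1.235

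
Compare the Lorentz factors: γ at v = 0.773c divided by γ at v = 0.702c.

γ₁ = 1/√(1 - 0.773²) = 1.576
γ₂ = 1/√(1 - 0.702²) = 1.404
γ₁/γ₂ = 1.576/1.404 = 1.123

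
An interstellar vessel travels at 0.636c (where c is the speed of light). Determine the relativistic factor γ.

v/c = 0.636, so (v/c)² = 0.404496
1 - (v/c)² = 0.595504
γ = 1/√(0.595504) = 1.296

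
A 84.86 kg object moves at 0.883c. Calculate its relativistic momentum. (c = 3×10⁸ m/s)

γ = 1/√(1 - 0.883²) = 2.1305
v = 0.883 × 3×10⁸ = 2.649×10⁸ m/s
p = γmv = 2.1305 × 84.86 × 2.649×10⁸ = 4.789×10¹⁰ kg·m/s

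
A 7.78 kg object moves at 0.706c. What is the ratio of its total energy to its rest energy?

E = γmc², E₀ = mc²
E/E₀ = γ = 1/√(1 - 0.706²) = 1.412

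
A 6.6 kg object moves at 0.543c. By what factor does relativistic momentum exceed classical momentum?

p_rel = γmv, p_class = mv
Ratio = γ = 1/√(1 - 0.543²) = 1.191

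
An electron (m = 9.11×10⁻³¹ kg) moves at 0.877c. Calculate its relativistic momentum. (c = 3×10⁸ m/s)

γ = 1/√(1 - 0.877²) = 2.081
v = 0.877 × 3×10⁸ = 2.631×10⁸ m/s
p = γmv = 2.081 × 9.11×10⁻³¹ × 2.631×10⁸ = 4.988×10⁻²² kg·m/s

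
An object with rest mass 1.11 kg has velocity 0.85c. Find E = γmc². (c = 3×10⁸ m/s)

γ = 1/√(1 - 0.85²) = 1.898
mc² = 1.11 × (3×10⁸)² = 9.990×10¹⁶ J
E = γmc² = 1.898 × 9.990×10¹⁶ = 1.896×10¹⁷ J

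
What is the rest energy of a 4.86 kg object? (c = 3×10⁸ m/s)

c² = (3×10⁸)² = 9.000×10¹⁶ m²/s²
E₀ = mc² = 4.86 × 9.000×10¹⁶ = 4.374×10¹⁷ J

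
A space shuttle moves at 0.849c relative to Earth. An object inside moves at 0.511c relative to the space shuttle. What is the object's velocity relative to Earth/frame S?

u = (u' + v)/(1 + u'v/c²)
Numerator: 0.511 + 0.849 = 1.36
Denominator: 1 + 0.433839 = 1.433839
u = 1.36/1.433839 = 0.9485c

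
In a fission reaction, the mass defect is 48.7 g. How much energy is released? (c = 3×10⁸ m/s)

Convert mass defect: Δm = 48.7 g = 0.0487 kg
E = Δm·c² = 0.0487 × (3×10⁸)²
= 0.0487 × 9×10¹⁶ = 4.383×10¹⁵ J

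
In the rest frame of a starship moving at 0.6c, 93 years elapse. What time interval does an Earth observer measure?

Proper time Δt₀ = 93 years
γ = 1/√(1 - 0.6²) = 1.250
Δt = γΔt₀ = 1.250 × 93 = 116.3 years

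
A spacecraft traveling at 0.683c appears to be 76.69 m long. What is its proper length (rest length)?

Contracted length L = 76.69 m
γ = 1/√(1 - 0.683²) = 1.369
L₀ = γL = 1.369 × 76.69 = 105.0 m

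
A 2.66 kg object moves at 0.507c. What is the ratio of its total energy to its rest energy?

E = γmc², E₀ = mc²
E/E₀ = γ = 1/√(1 - 0.507²) = 1.160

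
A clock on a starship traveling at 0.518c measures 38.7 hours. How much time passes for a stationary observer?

Proper time Δt₀ = 38.7 hours
γ = 1/√(1 - 0.518²) = 1.169
Δt = γΔt₀ = 1.169 × 38.7 = 45.24 hours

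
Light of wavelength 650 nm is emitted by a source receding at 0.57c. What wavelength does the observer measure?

β = 0.57
Wavelength Doppler factor = √(1.57/0.43) = √(3.651) = 1.911
λ_obs = 650 × 1.911 = 1242 nm (redshift)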